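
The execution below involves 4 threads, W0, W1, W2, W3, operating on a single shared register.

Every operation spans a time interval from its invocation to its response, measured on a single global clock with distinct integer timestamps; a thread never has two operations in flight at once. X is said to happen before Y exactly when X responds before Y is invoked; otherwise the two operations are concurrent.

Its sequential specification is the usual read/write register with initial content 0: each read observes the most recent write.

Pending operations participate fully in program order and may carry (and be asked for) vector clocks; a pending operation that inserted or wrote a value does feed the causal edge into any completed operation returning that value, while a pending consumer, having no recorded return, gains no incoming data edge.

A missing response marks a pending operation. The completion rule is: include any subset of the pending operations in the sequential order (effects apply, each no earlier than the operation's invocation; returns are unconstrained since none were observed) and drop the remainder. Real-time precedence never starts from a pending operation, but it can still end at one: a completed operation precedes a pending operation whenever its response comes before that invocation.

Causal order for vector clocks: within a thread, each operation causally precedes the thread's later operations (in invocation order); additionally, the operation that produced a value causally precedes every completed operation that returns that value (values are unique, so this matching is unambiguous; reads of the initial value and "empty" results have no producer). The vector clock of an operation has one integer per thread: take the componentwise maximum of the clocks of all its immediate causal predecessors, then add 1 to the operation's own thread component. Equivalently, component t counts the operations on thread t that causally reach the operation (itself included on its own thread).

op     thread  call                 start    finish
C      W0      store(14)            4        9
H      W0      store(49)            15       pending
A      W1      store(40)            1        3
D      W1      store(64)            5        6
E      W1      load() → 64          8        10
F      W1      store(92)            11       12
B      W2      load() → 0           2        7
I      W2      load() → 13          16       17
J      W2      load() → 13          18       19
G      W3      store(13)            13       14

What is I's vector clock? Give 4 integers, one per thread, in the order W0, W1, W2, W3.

G (invocation 13): nothing precedes it; W3's component alone gives (0, 0, 0, 1)
B (invocation 2): nothing precedes it; W2's component alone gives (0, 0, 1, 0)
A (invocation 1): nothing precedes it; W1's component alone gives (0, 1, 0, 0)
C (invocation 4): nothing precedes it; W0's component alone gives (1, 0, 0, 0)
D (invocation 5): componentwise max over VC(A)=(0, 1, 0, 0), +1 at W1, giving (0, 2, 0, 0)
H (invocation 15): componentwise max over VC(C)=(1, 0, 0, 0), +1 at W0, giving (2, 0, 0, 0)
I (invocation 16): componentwise max over VC(B)=(0, 0, 1, 0), VC(G)=(0, 0, 0, 1), +1 at W2, giving (0, 0, 2, 1)
E (invocation 8): componentwise max over VC(D)=(0, 2, 0, 0), +1 at W1, giving (0, 3, 0, 0)
J (invocation 18): componentwise max over VC(G)=(0, 0, 0, 1), VC(I)=(0, 0, 2, 1), +1 at W2, giving (0, 0, 3, 1)
F (invocation 11): componentwise max over VC(E)=(0, 3, 0, 0), +1 at W1, giving (0, 4, 0, 0)
target: VC(I) = (0, 0, 2, 1)

(0, 0, 2, 1)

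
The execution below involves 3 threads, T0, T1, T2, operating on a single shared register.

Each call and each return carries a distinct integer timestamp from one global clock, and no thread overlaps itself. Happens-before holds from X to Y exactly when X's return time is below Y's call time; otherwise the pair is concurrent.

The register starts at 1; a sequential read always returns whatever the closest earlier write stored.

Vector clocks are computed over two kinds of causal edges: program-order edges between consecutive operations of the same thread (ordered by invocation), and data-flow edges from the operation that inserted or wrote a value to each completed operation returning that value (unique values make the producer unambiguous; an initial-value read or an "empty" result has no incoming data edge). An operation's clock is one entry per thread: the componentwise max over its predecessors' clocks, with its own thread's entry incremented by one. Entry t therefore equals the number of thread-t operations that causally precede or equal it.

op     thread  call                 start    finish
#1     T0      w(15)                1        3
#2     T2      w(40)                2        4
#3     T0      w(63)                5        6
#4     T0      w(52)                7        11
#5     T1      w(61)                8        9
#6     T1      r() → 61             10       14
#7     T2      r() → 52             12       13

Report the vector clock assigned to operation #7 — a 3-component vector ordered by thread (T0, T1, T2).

#2 (invocation 2): nothing precedes it; T2's component alone gives (0, 0, 1)
#5 (invocation 8): nothing precedes it; T1's component alone gives (0, 1, 0)
#1 (invocation 1): nothing precedes it; T0's component alone gives (1, 0, 0)
merge at #6 (invoked 10): VC(#5)=(0, 1, 0), own-thread bump on T1 → (0, 2, 0)
merge at #3 (invoked 5): VC(#1)=(1, 0, 0), own-thread bump on T0 → (2, 0, 0)
merge at #4 (invoked 7): VC(#3)=(2, 0, 0), own-thread bump on T0 → (3, 0, 0)
merge at #7 (invoked 12): VC(#2)=(0, 0, 1), VC(#4)=(3, 0, 0), own-thread bump on T2 → (3, 0, 2)
target: VC(#7) = (3, 0, 2)

(3, 0, 2)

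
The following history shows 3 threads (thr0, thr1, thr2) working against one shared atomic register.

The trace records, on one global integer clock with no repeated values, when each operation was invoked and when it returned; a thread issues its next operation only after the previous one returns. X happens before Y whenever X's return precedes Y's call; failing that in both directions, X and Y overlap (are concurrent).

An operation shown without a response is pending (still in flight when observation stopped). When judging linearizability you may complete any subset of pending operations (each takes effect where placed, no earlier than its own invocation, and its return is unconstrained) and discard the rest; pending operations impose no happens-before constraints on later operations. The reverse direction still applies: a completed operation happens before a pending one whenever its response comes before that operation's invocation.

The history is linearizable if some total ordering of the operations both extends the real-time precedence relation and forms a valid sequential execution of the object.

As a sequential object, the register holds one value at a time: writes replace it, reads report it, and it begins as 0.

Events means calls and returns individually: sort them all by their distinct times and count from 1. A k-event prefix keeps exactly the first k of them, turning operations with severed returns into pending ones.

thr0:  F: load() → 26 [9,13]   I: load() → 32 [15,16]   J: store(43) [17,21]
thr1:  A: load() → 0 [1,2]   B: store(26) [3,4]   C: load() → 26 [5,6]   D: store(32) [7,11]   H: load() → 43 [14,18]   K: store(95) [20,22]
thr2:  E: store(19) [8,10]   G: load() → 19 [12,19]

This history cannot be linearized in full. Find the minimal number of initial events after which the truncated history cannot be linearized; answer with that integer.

19

events 1..18 are linearizable, e.g. via A, B, C, F, E, D, G, I, J, H:
step 1: A load() → 0 — value 0
step 2: B store(26) — value 26
step 3: C load() → 26 — value 26
step 4: F load() → 26 — value 26
step 5: E store(19) — value 19
step 6: D store(32) — value 32
step 7: G load() (pending, included) — value 32
step 8: I load() → 32 — value 32
step 9: J store(43) (pending, included) — value 43
step 10: H load() → 43 — value 43
adding event 19 (G responds at 19) leaves no legal real-time order
every completion of the 1 pending operation (J) was checked; none linearizes
take A, B, C, D, E, F, G, H, I (pending dropped): step 6 already fails, because F load() → 26 cannot occur there
take A, B, C, D, E, F, G, I, H (pending dropped): step 6 already fails, because F load() → 26 cannot occur there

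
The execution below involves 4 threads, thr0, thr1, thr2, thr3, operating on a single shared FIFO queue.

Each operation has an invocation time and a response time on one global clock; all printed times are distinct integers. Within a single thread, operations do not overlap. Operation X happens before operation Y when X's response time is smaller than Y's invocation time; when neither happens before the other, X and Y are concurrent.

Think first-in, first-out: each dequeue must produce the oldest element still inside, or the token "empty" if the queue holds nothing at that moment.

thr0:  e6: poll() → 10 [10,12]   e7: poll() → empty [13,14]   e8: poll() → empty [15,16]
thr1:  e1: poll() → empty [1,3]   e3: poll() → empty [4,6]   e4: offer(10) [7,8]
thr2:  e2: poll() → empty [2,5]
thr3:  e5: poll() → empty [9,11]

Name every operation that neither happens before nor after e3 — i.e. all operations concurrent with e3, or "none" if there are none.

overlap test against e3 [4,6]: concurrent iff the interval meets 4..6
e1 [1,3]: before
e2 [2,5]: concurrent
e4 [7,8]: after
e5 [9,11]: after
e6 [10,12]: after
e7 [13,14]: after
e8 [15,16]: after

e2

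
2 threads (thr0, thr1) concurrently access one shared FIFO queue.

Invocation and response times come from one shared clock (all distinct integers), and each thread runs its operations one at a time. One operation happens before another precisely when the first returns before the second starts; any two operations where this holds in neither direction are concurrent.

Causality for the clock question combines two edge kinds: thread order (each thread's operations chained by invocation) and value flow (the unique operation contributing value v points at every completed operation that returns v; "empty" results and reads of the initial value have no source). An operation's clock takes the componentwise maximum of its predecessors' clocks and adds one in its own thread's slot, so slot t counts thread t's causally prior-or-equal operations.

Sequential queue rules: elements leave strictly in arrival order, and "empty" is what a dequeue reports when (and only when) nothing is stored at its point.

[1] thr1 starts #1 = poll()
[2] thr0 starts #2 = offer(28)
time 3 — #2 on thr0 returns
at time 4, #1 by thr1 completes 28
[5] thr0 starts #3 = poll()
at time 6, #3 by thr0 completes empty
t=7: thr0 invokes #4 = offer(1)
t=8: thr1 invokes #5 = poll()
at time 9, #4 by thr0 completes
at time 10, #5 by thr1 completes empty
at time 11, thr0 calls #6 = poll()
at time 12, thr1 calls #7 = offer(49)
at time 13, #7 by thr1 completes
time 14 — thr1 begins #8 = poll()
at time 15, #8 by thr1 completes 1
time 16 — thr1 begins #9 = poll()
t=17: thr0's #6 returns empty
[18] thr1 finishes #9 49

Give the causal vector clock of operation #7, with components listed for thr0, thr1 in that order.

(1, 3)

root op #2, invoked 2: fresh clock plus thr0's own tick → (1, 0)
from VC(#2)=(1, 0), #1 (invoked 1) maxes components and bumps thr1 → (1, 1)
from VC(#2)=(1, 0), #3 (invoked 5) maxes components and bumps thr0 → (2, 0)
from VC(#1)=(1, 1), #5 (invoked 8) maxes components and bumps thr1 → (1, 2)
from VC(#3)=(2, 0), #4 (invoked 7) maxes components and bumps thr0 → (3, 0)
from VC(#5)=(1, 2), #7 (invoked 12) maxes components and bumps thr1 → (1, 3)
from VC(#4)=(3, 0), #6 (invoked 11) maxes components and bumps thr0 → (4, 0)
from VC(#4)=(3, 0), VC(#7)=(1, 3), #8 (invoked 14) maxes components and bumps thr1 → (3, 4)
from VC(#7)=(1, 3), VC(#8)=(3, 4), #9 (invoked 16) maxes components and bumps thr1 → (3, 5)
target: VC(#7) = (1, 3)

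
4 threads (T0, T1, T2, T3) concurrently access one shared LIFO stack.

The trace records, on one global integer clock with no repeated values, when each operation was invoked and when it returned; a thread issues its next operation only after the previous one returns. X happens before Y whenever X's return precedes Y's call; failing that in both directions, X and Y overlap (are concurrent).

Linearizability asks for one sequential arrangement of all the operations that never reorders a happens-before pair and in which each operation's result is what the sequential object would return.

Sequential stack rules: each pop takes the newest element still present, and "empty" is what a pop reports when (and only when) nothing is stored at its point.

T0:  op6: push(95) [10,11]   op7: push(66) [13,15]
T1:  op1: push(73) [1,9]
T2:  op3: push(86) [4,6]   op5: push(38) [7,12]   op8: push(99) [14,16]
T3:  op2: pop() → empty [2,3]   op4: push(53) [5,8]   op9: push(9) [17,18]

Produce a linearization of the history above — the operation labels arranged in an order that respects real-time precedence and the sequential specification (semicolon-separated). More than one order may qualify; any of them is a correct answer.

op2; op1; op3; op4; op5; op6; op7; op8; op9

1. op2 pop() → empty, leaving stack <>
2. op1 push(73), leaving stack <73>
3. op3 push(86), leaving stack <73,86>
4. op4 push(53), leaving stack <73,86,53>
5. op5 push(38), leaving stack <73,86,53,38>
6. op6 push(95), leaving stack <73,86,53,38,95>
7. op7 push(66), leaving stack <73,86,53,38,95,66>
8. op8 push(99), leaving stack <73,86,53,38,95,66,99>
9. op9 push(9), leaving stack <73,86,53,38,95,66,99,9>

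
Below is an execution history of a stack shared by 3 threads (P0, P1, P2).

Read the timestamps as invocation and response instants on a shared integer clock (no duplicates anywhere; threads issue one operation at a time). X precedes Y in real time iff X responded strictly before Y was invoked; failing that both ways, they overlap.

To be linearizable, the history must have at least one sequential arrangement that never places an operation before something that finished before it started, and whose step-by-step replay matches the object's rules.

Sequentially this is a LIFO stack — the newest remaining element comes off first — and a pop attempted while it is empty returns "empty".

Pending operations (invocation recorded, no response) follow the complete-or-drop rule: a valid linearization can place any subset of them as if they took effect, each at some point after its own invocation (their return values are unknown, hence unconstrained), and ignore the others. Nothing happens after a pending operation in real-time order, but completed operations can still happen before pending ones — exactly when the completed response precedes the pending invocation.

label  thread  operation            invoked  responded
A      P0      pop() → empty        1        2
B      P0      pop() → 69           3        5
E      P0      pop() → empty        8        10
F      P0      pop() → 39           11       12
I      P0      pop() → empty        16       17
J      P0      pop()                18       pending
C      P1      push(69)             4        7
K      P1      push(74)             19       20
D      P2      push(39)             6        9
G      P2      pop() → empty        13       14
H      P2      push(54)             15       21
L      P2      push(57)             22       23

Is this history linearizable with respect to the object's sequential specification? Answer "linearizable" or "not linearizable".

linearizable

witness order: A, C, B, E, D, F, G, I, H, J, K, L
step 1: A pop() → empty — stack <>
step 2: C push(69) — stack <69>
step 3: B pop() → 69 — stack <>
step 4: E pop() → empty — stack <>
step 5: D push(39) — stack <39>
step 6: F pop() → 39 — stack <>
step 7: G pop() → empty — stack <>
step 8: I pop() → empty — stack <>
step 9: H push(54) — stack <54>
step 10: J pop() (pending, included) — stack <>
step 11: K push(74) — stack <74>
step 12: L push(57) — stack <74,57>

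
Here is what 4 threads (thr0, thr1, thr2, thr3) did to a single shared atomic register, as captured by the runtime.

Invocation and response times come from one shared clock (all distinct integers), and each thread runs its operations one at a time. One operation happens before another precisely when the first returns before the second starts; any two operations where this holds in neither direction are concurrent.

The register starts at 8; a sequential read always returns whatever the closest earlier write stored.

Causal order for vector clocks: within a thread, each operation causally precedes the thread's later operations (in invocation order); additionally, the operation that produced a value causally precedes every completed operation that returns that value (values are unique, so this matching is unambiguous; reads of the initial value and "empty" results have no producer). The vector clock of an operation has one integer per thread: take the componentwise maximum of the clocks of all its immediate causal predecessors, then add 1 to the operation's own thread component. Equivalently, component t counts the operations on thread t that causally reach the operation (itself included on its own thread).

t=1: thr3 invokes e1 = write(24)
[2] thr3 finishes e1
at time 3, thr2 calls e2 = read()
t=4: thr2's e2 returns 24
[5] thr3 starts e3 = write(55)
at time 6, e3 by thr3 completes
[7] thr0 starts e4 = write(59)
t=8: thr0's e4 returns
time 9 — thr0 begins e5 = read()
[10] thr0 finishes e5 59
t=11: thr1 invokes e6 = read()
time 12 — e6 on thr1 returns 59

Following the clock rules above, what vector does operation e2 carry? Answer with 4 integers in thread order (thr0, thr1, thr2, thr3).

(0, 0, 1, 1)

no predecessors for e1 (invoked 1): thr3 increments from zero → (0, 0, 0, 1)
no predecessors for e4 (invoked 7): thr0 increments from zero → (1, 0, 0, 0)
e3 (invocation 5): componentwise max over VC(e1)=(0, 0, 0, 1), +1 at thr3, giving (0, 0, 0, 2)
e2 (invocation 3): componentwise max over VC(e1)=(0, 0, 0, 1), +1 at thr2, giving (0, 0, 1, 1)
e6 (invocation 11): componentwise max over VC(e4)=(1, 0, 0, 0), +1 at thr1, giving (1, 1, 0, 0)
e5 (invocation 9): componentwise max over VC(e4)=(1, 0, 0, 0), +1 at thr0, giving (2, 0, 0, 0)
target: VC(e2) = (0, 0, 1, 1)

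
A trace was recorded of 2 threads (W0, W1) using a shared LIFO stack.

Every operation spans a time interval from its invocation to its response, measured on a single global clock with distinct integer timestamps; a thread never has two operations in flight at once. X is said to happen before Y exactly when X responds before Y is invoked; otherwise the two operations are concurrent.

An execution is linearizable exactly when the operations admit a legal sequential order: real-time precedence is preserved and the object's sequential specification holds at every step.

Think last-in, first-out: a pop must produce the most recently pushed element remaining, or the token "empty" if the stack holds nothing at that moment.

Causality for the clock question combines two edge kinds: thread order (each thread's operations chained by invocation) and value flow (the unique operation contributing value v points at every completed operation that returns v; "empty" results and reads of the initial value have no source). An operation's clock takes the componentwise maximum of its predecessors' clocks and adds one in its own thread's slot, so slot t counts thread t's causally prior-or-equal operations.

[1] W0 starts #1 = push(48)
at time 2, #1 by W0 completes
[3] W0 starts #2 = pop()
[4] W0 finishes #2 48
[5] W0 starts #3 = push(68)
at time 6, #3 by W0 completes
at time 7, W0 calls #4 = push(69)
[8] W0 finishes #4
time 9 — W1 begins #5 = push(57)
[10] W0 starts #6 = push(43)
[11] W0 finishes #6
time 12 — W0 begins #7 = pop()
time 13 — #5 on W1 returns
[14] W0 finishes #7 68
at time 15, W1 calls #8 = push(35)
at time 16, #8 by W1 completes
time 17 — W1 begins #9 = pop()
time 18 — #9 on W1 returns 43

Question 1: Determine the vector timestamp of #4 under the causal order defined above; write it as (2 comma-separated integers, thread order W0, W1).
root op #5, invoked 9: fresh clock plus W1's own tick → (0, 1)
root op #1, invoked 1: fresh clock plus W0's own tick → (1, 0)
#8, invoked 15, takes VC(#5)=(0, 1) under max, adds 1 for W1 → (0, 2)
#2, invoked 3, takes VC(#1)=(1, 0) under max, adds 1 for W0 → (2, 0)
#3, invoked 5, takes VC(#2)=(2, 0) under max, adds 1 for W0 → (3, 0)
#4, invoked 7, takes VC(#3)=(3, 0) under max, adds 1 for W0 → (4, 0)
#6, invoked 10, takes VC(#4)=(4, 0) under max, adds 1 for W0 → (5, 0)
#7, invoked 12, takes VC(#3)=(3, 0), VC(#6)=(5, 0) under max, adds 1 for W0 → (6, 0)
#9, invoked 17, takes VC(#6)=(5, 0), VC(#8)=(0, 2) under max, adds 1 for W1 → (5, 3)
target: VC(#4) = (4, 0)

(4, 0)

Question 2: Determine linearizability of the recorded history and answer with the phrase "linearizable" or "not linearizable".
cut after 13 events: linearizable; cut after 14 events (#7 responds, time 14): not linearizable
the 7 completed operations admit 3 real-time orders; each fails the LIFO stack replay
one such order, #1, #2, #3, #4, #5, #6, #7, breaks at step 7 where #7 pop() → 68 is illegal
one such order, #1, #2, #3, #4, #6, #5, #7, breaks at step 7 where #7 pop() → 68 is illegal

not linearizable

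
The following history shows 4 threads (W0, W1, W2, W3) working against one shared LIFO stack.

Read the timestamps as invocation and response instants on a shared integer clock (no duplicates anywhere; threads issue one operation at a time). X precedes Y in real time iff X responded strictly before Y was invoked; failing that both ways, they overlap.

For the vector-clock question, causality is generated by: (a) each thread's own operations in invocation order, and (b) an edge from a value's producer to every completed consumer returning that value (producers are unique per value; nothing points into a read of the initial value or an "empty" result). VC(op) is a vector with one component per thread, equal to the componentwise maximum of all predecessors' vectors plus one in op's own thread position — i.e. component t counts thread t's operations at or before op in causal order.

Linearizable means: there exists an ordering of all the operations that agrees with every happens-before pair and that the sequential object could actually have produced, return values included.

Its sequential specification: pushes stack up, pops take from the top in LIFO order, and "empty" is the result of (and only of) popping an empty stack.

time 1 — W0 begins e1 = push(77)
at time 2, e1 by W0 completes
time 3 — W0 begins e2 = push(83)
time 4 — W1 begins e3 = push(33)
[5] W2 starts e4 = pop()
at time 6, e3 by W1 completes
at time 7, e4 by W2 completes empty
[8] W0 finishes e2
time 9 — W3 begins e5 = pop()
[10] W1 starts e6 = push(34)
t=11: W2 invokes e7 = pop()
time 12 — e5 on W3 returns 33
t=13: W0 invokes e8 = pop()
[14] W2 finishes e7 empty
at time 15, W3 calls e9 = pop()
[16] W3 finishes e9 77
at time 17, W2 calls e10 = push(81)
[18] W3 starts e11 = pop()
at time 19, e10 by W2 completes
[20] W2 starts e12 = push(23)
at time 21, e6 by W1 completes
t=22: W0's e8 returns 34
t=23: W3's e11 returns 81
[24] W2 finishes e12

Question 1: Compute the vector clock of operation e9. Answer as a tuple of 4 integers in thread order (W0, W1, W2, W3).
(1, 1, 0, 2)

VC(e4, invoked at 5): no causal predecessors; +1 on W2 → (0, 0, 1, 0)
VC(e3, invoked at 4): no causal predecessors; +1 on W1 → (0, 1, 0, 0)
VC(e1, invoked at 1): no causal predecessors; +1 on W0 → (1, 0, 0, 0)
from VC(e4)=(0, 0, 1, 0), e7 (invoked 11) maxes components and bumps W2 → (0, 0, 2, 0)
from VC(e3)=(0, 1, 0, 0), e5 (invoked 9) maxes components and bumps W3 → (0, 1, 0, 1)
from VC(e3)=(0, 1, 0, 0), e6 (invoked 10) maxes components and bumps W1 → (0, 2, 0, 0)
from VC(e1)=(1, 0, 0, 0), e2 (invoked 3) maxes components and bumps W0 → (2, 0, 0, 0)
from VC(e7)=(0, 0, 2, 0), e10 (invoked 17) maxes components and bumps W2 → (0, 0, 3, 0)
from VC(e10)=(0, 0, 3, 0), e12 (invoked 20) maxes components and bumps W2 → (0, 0, 4, 0)
from VC(e1)=(1, 0, 0, 0), VC(e5)=(0, 1, 0, 1), e9 (invoked 15) maxes components and bumps W3 → (1, 1, 0, 2)
from VC(e2)=(2, 0, 0, 0), VC(e6)=(0, 2, 0, 0), e8 (invoked 13) maxes components and bumps W0 → (3, 2, 0, 0)
from VC(e9)=(1, 1, 0, 2), VC(e10)=(0, 0, 3, 0), e11 (invoked 18) maxes components and bumps W3 → (1, 1, 3, 3)
target: VC(e9) = (1, 1, 0, 2)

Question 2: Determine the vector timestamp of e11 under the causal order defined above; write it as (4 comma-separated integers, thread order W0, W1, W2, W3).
(1, 1, 3, 3)

e4, invoked 5, has no incoming edges; only W2's bump applies → (0, 0, 1, 0)
e3, invoked 4, has no incoming edges; only W1's bump applies → (0, 1, 0, 0)
e1, invoked 1, has no incoming edges; only W0's bump applies → (1, 0, 0, 0)
e7, invoked 11, takes VC(e4)=(0, 0, 1, 0) under max, adds 1 for W2 → (0, 0, 2, 0)
e5, invoked 9, takes VC(e3)=(0, 1, 0, 0) under max, adds 1 for W3 → (0, 1, 0, 1)
e6, invoked 10, takes VC(e3)=(0, 1, 0, 0) under max, adds 1 for W1 → (0, 2, 0, 0)
e2, invoked 3, takes VC(e1)=(1, 0, 0, 0) under max, adds 1 for W0 → (2, 0, 0, 0)
e10, invoked 17, takes VC(e7)=(0, 0, 2, 0) under max, adds 1 for W2 → (0, 0, 3, 0)
e12, invoked 20, takes VC(e10)=(0, 0, 3, 0) under max, adds 1 for W2 → (0, 0, 4, 0)
e9, invoked 15, takes VC(e1)=(1, 0, 0, 0), VC(e5)=(0, 1, 0, 1) under max, adds 1 for W3 → (1, 1, 0, 2)
e8, invoked 13, takes VC(e2)=(2, 0, 0, 0), VC(e6)=(0, 2, 0, 0) under max, adds 1 for W0 → (3, 2, 0, 0)
e11, invoked 18, takes VC(e9)=(1, 1, 0, 2), VC(e10)=(0, 0, 3, 0) under max, adds 1 for W3 → (1, 1, 3, 3)
target: VC(e11) = (1, 1, 3, 3)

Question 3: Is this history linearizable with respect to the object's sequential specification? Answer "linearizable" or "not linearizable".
not linearizable

through event 6 a valid linearization exists; event 7 (e4 responding at time 7) ends that
all 2 real-time-respecting orders fail — 3 completed LIFO stack operations, no legal replay
every completion of the 1 pending operation (e2) was checked; none linearizes
sample order e1, e3, e4 (pending dropped) stalls at step 3 — e4 pop() → empty has no legal effect
sample order e1, e4, e3 (pending dropped) stalls at step 2 — e4 pop() → empty has no legal effect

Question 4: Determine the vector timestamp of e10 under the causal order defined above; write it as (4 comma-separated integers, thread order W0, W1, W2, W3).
(0, 0, 3, 0)

invoked at 5, e4 has no predecessors; its own W2 bump gives (0, 0, 1, 0)
invoked at 4, e3 has no predecessors; its own W1 bump gives (0, 1, 0, 0)
invoked at 1, e1 has no predecessors; its own W0 bump gives (1, 0, 0, 0)
e7 (invocation 11): componentwise max over VC(e4)=(0, 0, 1, 0), +1 at W2, giving (0, 0, 2, 0)
e5 (invocation 9): componentwise max over VC(e3)=(0, 1, 0, 0), +1 at W3, giving (0, 1, 0, 1)
e6 (invocation 10): componentwise max over VC(e3)=(0, 1, 0, 0), +1 at W1, giving (0, 2, 0, 0)
e2 (invocation 3): componentwise max over VC(e1)=(1, 0, 0, 0), +1 at W0, giving (2, 0, 0, 0)
e10 (invocation 17): componentwise max over VC(e7)=(0, 0, 2, 0), +1 at W2, giving (0, 0, 3, 0)
e12 (invocation 20): componentwise max over VC(e10)=(0, 0, 3, 0), +1 at W2, giving (0, 0, 4, 0)
e9 (invocation 15): componentwise max over VC(e1)=(1, 0, 0, 0), VC(e5)=(0, 1, 0, 1), +1 at W3, giving (1, 1, 0, 2)
e8 (invocation 13): componentwise max over VC(e2)=(2, 0, 0, 0), VC(e6)=(0, 2, 0, 0), +1 at W0, giving (3, 2, 0, 0)
e11 (invocation 18): componentwise max over VC(e9)=(1, 1, 0, 2), VC(e10)=(0, 0, 3, 0), +1 at W3, giving (1, 1, 3, 3)
target: VC(e10) = (0, 0, 3, 0)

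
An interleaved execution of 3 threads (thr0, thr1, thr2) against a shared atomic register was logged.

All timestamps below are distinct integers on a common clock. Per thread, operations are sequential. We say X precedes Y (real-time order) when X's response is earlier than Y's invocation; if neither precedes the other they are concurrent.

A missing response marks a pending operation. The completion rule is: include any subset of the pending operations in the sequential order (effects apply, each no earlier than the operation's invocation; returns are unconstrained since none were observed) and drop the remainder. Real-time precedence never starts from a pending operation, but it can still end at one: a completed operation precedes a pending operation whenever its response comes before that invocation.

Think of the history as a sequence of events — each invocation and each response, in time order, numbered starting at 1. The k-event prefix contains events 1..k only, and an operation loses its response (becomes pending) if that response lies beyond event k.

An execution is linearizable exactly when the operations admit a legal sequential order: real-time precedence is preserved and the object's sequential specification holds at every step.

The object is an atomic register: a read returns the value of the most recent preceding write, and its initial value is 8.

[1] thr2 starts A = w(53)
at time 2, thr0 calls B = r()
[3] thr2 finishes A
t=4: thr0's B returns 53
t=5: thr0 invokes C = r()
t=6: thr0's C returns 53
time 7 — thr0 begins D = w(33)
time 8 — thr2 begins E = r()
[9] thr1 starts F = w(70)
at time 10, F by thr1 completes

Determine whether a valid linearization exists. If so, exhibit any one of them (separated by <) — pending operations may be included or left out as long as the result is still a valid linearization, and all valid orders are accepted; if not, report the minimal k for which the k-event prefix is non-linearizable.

linearizable — witness: A < B < C < D < E < F

after step 1 (A w(53)): value 53
after step 2 (B r() → 53): value 53
after step 3 (C r() → 53): value 53
after step 4 (D w(33) (pending, included)): value 33
after step 5 (E r() (pending, included)): value 33
after step 6 (F w(70)): value 70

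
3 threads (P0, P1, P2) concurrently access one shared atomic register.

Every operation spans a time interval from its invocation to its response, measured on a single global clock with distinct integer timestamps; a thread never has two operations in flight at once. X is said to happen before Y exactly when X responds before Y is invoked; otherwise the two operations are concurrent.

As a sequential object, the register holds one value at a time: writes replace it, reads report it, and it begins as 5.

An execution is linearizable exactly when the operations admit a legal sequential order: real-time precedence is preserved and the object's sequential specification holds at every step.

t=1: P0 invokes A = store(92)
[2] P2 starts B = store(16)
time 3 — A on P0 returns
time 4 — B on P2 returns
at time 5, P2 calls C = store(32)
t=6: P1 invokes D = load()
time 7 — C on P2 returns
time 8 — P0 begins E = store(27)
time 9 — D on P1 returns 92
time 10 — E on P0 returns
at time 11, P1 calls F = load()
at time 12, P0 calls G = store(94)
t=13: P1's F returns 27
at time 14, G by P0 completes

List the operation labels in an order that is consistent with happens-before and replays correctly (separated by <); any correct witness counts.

after step 1 (B store(16)): value 16
after step 2 (A store(92)): value 92
after step 3 (D load() → 92): value 92
after step 4 (C store(32)): value 32
after step 5 (E store(27)): value 27
after step 6 (F load() → 27): value 27
after step 7 (G store(94)): value 94

B < A < D < C < E < F < G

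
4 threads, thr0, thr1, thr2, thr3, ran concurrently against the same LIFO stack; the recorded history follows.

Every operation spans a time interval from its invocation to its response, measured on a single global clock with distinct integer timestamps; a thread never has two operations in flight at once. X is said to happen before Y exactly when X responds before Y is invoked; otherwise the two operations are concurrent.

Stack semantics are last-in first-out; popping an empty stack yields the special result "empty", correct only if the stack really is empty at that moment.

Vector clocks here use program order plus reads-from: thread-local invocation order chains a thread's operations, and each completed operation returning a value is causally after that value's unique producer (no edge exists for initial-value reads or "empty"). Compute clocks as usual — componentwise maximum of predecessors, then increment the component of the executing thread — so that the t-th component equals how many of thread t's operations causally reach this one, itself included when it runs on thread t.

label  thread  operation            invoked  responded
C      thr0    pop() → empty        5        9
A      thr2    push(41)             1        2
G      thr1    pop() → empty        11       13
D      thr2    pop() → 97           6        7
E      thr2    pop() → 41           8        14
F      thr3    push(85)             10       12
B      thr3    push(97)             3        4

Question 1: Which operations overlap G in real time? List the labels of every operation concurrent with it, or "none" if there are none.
Answer: E, F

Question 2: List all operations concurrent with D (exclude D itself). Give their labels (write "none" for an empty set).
Answer: C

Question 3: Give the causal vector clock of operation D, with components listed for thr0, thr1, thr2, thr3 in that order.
Answer: (0, 0, 2, 1)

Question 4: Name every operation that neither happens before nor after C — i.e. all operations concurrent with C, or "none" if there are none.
Answer: D, E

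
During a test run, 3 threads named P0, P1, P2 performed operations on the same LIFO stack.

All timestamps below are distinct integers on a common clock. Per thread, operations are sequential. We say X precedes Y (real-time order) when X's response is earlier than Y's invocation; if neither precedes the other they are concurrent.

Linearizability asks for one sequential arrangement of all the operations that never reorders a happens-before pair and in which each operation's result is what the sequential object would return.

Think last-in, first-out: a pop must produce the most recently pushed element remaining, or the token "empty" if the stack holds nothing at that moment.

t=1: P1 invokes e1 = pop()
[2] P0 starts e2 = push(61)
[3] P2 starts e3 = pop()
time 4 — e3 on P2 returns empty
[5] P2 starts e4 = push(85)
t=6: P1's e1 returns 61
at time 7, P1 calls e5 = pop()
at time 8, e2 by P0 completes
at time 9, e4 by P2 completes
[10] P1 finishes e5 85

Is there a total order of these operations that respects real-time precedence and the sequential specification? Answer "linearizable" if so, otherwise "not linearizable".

a witness: e2, e1, e3, e4, e5
after step 1 (e2 push(61)): stack <61>
after step 2 (e1 pop() → 61): stack <>
after step 3 (e3 pop() → empty): stack <>
after step 4 (e4 push(85)): stack <85>
after step 5 (e5 pop() → 85): stack <>

linearizable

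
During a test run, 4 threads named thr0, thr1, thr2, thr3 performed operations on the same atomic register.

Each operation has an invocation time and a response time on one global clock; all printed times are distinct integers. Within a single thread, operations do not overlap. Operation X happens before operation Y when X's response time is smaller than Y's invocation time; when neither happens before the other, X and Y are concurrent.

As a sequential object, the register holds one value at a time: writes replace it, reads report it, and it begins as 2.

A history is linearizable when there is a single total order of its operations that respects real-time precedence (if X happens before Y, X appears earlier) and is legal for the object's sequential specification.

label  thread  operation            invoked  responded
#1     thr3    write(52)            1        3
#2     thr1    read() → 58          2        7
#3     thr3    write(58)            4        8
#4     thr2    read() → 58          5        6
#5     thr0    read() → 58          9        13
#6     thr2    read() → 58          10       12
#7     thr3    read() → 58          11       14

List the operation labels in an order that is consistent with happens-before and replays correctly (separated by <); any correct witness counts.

#1 < #3 < #2 < #4 < #5 < #6 < #7

1. #1 write(52), leaving value 52
2. #3 write(58), leaving value 58
3. #2 read() → 58, leaving value 58
4. #4 read() → 58, leaving value 58
5. #5 read() → 58, leaving value 58
6. #6 read() → 58, leaving value 58
7. #7 read() → 58, leaving value 58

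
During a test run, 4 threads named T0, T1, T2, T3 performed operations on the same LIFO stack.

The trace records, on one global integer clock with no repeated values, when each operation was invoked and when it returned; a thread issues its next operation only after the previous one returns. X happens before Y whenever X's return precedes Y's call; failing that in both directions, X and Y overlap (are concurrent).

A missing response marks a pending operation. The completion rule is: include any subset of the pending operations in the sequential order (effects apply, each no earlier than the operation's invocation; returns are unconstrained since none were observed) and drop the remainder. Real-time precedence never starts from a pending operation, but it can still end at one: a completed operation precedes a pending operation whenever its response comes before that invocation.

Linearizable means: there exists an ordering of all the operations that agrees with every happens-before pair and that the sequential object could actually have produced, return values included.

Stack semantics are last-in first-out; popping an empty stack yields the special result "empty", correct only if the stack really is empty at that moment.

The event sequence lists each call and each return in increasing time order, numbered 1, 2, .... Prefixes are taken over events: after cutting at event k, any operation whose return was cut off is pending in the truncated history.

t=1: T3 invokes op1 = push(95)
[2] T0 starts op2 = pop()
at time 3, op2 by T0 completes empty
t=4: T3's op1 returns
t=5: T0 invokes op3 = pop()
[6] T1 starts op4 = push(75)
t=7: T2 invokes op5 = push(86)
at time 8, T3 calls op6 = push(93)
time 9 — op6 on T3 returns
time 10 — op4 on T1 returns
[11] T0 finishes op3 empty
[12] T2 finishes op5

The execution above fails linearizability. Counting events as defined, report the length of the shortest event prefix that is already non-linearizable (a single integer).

events 1..10 are linearizable, e.g. via op2, op1, op3, op4, op5, op6:
step 1: op2 pop() → empty — stack <>
step 2: op1 push(95) — stack <95>
step 3: op3 pop() (pending, included) — stack <>
step 4: op4 push(75) — stack <75>
step 5: op5 push(86) (pending, included) — stack <75,86>
step 6: op6 push(93) — stack <75,86,93>
include event 11 — op3 responding at 11 — and every candidate order breaks
no completion choice of the 1 pending operation (op5) rescues it — every subset was tried
e.g. op1, op2, op3, op4, op6 (pending dropped): illegal at step 2, since op2 pop() → empty cannot apply there
e.g. op1, op2, op3, op6, op4 (pending dropped): illegal at step 2, since op2 pop() → empty cannot apply there

11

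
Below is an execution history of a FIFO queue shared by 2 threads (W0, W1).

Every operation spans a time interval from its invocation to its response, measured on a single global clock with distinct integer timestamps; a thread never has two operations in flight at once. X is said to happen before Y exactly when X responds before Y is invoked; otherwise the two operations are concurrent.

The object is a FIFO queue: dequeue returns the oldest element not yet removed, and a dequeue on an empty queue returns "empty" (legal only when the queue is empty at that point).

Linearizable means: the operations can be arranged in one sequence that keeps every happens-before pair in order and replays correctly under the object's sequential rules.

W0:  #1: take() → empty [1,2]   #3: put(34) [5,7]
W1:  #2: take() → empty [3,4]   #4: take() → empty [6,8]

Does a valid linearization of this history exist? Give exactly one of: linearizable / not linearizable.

a witness: #1, #2, #4, #3
1. #1 take() → empty, leaving queue <>
2. #2 take() → empty, leaving queue <>
3. #4 take() → empty, leaving queue <>
4. #3 put(34), leaving queue <34>

linearizable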